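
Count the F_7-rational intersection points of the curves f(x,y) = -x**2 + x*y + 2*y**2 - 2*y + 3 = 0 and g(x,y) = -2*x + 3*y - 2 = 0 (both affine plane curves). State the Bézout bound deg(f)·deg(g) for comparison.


Common zeros: {(2, 2), (3, 5)}; count = 2; Bézout bound = 2.

deg(f) = 2, deg(g) = 1, so Bézout bound = 2.
Scan x ∈ F_7. For each x, list the y ∈ F_7 with f(x, y) ≡ 0 and those with g(x, y) ≡ 0 (mod 7); the common zeros in that column are the intersection.
  x = 0: f ≡ 0 at y ∈ {2, 6}; g ≡ 0 at y ∈ {3}; common: ∅.
  x = 1: f ≡ 0 at y ∈ ∅; g ≡ 0 at y ∈ {6}; common: ∅.
  x = 2: f ≡ 0 at y ∈ {2, 5}; g ≡ 0 at y ∈ {2}; common: {2}.
  x = 3: f ≡ 0 at y ∈ {5}; g ≡ 0 at y ∈ {5}; common: {5}.
  x = 4: f ≡ 0 at y ∈ ∅; g ≡ 0 at y ∈ {1}; common: ∅.
  x = 5: f ≡ 0 at y ∈ ∅; g ≡ 0 at y ∈ {4}; common: ∅.
  x = 6: f ≡ 0 at y ∈ {6}; g ≡ 0 at y ∈ {0}; common: ∅.
Collecting: common zeros = {(2, 2), (3, 5)}, so the count is 2.
Comparison with the Bézout bound: 2 ≤ 2 = deg(f)·deg(g), as expected for curves with no common component (the bound is attained).


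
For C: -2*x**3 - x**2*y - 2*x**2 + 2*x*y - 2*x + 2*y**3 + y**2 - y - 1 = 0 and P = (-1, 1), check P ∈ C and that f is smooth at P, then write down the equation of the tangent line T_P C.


Tangent line at P: 4*y - 4 = 0.

Step 1: f(-1, 1) = 0, so P lies on C.
Step 2: partial derivatives
  f_x(x, y) = -6*x**2 - 2*x*y - 4*x + 2*y - 2, f_y(x, y) = -x**2 + 2*x + 6*y**2 + 2*y - 1.
  f_x(P) = 0, f_y(P) = 4 (gradient nonzero, so P is smooth).
Step 3: tangent line at P: 0·(x − -1) + 4·(y − 1) = 0.
Expanding: 4*y - 4 = 0.


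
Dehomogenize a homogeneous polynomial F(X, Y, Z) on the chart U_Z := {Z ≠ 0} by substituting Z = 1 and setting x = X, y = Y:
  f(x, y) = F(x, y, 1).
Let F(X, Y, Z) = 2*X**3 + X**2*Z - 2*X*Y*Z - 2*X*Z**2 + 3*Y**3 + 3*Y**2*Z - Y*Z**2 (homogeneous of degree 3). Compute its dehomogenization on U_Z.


f(x, y) = 2*x**3 + x**2 - 2*x*y - 2*x + 3*y**3 + 3*y**2 - y

On U_Z we set Z = 1. Each monomial c·X^i·Y^j·Z^k in F becomes c·x^i·y^j·1^k = c·x^i·y^j.
Substituting Z = 1: F(X, Y, 1) = 2*x**3 + x**2 - 2*x*y - 2*x + 3*y**3 + 3*y**2 - y.
Note: deg(f) ≤ deg(F) = 3; strict inequality happens when F is divisible by Z (lost terms).


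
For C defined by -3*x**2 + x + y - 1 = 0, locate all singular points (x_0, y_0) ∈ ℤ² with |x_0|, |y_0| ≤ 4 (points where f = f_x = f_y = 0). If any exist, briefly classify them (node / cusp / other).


No singular points in the scanned grid; C is smooth there.

Compute partial derivatives:
  f_x = 1 - 6*x.
  f_y = 1.
f_y = 1 is a nonzero constant, so f_y never vanishes: no point (x, y) can satisfy f = f_x = f_y = 0. In particular no (x, y) ∈ {−4, ..., 4}² is singular; the curve is smooth.


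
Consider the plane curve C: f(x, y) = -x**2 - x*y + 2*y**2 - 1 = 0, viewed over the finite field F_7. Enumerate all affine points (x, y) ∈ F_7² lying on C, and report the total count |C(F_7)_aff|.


Affine F_7-points: {(0, 2), (0, 5), (2, 3), (2, 5), (5, 2), (5, 4)}; count = 6.

For each of the 49 pairs (x, y) ∈ F_7², evaluate f(x, y) mod 7. Record the zeros.
  x = 0: [0↦6, 1↦1, 2↦0, 3↦3, 4↦3, 5↦0, 6↦1]  zeros at y ∈ {2, 5}
  x = 1: [0↦5, 1↦6, 2↦4, 3↦6, 4↦5, 5↦1, 6↦1]  zeros at y ∈ ∅
  x = 2: [0↦2, 1↦2, 2↦6, 3↦0, 4↦5, 5↦0, 6↦6]  zeros at y ∈ {3, 5}
  x = 3: [0↦4, 1↦3, 2↦6, 3↦6, 4↦3, 5↦4, 6↦2]  zeros at y ∈ ∅
  x = 4: [0↦4, 1↦2, 2↦4, 3↦3, 4↦6, 5↦6, 6↦3]  zeros at y ∈ ∅
  x = 5: [0↦2, 1↦6, 2↦0, 3↦5, 4↦0, 5↦6, 6↦2]  zeros at y ∈ {2, 4}
  x = 6: [0↦5, 1↦1, 2↦1, 3↦5, 4↦6, 5↦4, 6↦6]  zeros at y ∈ ∅
Collecting zeros: affine points = {(0, 2), (0, 5), (2, 3), (2, 5), (5, 2), (5, 4)}.
Total count |C(F_7)_aff| = 6.


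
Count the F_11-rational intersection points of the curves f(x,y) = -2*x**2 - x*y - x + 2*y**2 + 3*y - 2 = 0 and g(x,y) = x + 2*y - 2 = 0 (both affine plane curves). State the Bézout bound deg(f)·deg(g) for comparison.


Common zeros: {(5, 4), (6, 9)}; count = 2; Bézout bound = 2.

deg(f) = 2, deg(g) = 1, so Bézout bound = 2.
Scan x ∈ F_11. For each x, list the y ∈ F_11 with f(x, y) ≡ 0 and those with g(x, y) ≡ 0 (mod 11); the common zeros in that column are the intersection.
  x = 0: f ≡ 0 at y ∈ {6, 9}; g ≡ 0 at y ∈ {1}; common: ∅.
  x = 1: f ≡ 0 at y ∈ {5}; g ≡ 0 at y ∈ {6}; common: ∅.
  x = 2: f ≡ 0 at y ∈ {6, 10}; g ≡ 0 at y ∈ {0}; common: ∅.
  x = 3: f ≡ 0 at y ∈ ∅; g ≡ 0 at y ∈ {5}; common: ∅.
  x = 4: f ≡ 0 at y ∈ ∅; g ≡ 0 at y ∈ {10}; common: ∅.
  x = 5: f ≡ 0 at y ∈ {4, 8}; g ≡ 0 at y ∈ {4}; common: {4}.
  x = 6: f ≡ 0 at y ∈ {9}; g ≡ 0 at y ∈ {9}; common: {9}.
  x = 7: f ≡ 0 at y ∈ {5, 8}; g ≡ 0 at y ∈ {3}; common: ∅.
  x = 8: f ≡ 0 at y ∈ ∅; g ≡ 0 at y ∈ {8}; common: ∅.
  x = 9: f ≡ 0 at y ∈ {4, 10}; g ≡ 0 at y ∈ {2}; common: ∅.
  x = 10: f ≡ 0 at y ∈ ∅; g ≡ 0 at y ∈ {7}; common: ∅.
Collecting: common zeros = {(5, 4), (6, 9)}, so the count is 2.
Comparison with the Bézout bound: 2 ≤ 2 = deg(f)·deg(g), as expected for curves with no common component (the bound is attained).


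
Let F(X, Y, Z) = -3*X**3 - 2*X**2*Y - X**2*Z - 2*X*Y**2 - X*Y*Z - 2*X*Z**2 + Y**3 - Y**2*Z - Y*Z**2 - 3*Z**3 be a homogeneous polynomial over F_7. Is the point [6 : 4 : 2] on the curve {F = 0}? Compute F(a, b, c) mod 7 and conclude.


F(6,4,2) ≡ 5 (mod 7); P is NOT on the curve.

Evaluate F(6, 4, 2) term-by-term (mod 7).
  -3*X**3 ↦ -3·216·1·1 = -648
  -2*X**2*Y ↦ -2·36·4·1 = -288
  -X**2*Z ↦ -1·36·1·2 = -72
  -2*X*Y**2 ↦ -2·6·16·1 = -192
  -X*Y*Z ↦ -1·6·4·2 = -48
  -2*X*Z**2 ↦ -2·6·1·4 = -48
  Y**3 ↦ 1·1·64·1 = 64
  -Y**2*Z ↦ -1·1·16·2 = -32
  -Y*Z**2 ↦ -1·1·4·4 = -16
  -3*Z**3 ↦ -3·1·1·8 = -24
Sum: F(6, 4, 2) = (-648) + (-288) + (-72) + (-192) + (-48) + (-48) + (64) + (-32) + (-16) + (-24) = -1304.
Reducing mod 7: -1304 ≡ 5 (mod 7).
Since F(a, b, c) ≡ 5 ≠ 0 (mod 7), P does NOT lie on the curve.


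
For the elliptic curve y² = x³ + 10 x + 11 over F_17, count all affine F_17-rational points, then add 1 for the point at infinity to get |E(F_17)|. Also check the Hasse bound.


Affine points = {(3, 0), (4, 8), (4, 9), (5, 4), (5, 13), (6, 7), (6, 10), (7, 4), (7, 13), (8, 5), (8, 12), (13, 3), (13, 14), (15, 0), (16, 0)}; affine count = 15; |E(F_17)| = 16.

Discriminant check: Δ ∝ 4a³ + 27b² = 4·10³ + 27·11² = 4·1000 + 27·121 ≡ 8 (mod 17). Nonzero ⇒ E is nonsingular.
For each x ∈ F_17, compute rhs = x³ + 10·x + 11 mod 17, then count y ∈ F_17 with y² ≡ rhs.
  x = 0: rhs = 11, matching y values: none (0 points).
  x = 1: rhs = 5, matching y values: none (0 points).
  x = 2: rhs = 5, matching y values: none (0 points).
  x = 3: rhs = 0, matching y values: 0 (1 points).
  x = 4: rhs = 13, matching y values: 8, 9 (2 points).
  x = 5: rhs = 16, matching y values: 4, 13 (2 points).
  x = 6: rhs = 15, matching y values: 7, 10 (2 points).
  x = 7: rhs = 16, matching y values: 4, 13 (2 points).
  x = 8: rhs = 8, matching y values: 5, 12 (2 points).
  x = 9: rhs = 14, matching y values: none (0 points).
  x = 10: rhs = 6, matching y values: none (0 points).
  x = 11: rhs = 7, matching y values: none (0 points).
  x = 12: rhs = 6, matching y values: none (0 points).
  x = 13: rhs = 9, matching y values: 3, 14 (2 points).
  x = 14: rhs = 5, matching y values: none (0 points).
  x = 15: rhs = 0, matching y values: 0 (1 points).
  x = 16: rhs = 0, matching y values: 0 (1 points).
Total affine count: 15.
Full point count |E(F_17)| = 15 + 1 = 16.
Hasse bound: |16 − (17+1)| = |-2| = 2 ≤ 2√17 ≈ 8.2462 ✓.


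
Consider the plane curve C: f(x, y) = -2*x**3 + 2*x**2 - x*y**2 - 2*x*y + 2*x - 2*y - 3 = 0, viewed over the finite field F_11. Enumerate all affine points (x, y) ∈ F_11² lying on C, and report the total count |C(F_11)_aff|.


Affine F_11-points: {(0, 4), (1, 3), (1, 4), (3, 0), (3, 1), (6, 8), (9, 5), (10, 1), (10, 10)}; count = 9.

For each of the 121 pairs (x, y) ∈ F_11², evaluate f(x, y) mod 11. Record the zeros.
  x = 0: [0↦8, 1↦6, 2↦4, 3↦2, 4↦0, 5↦9, 6↦7, 7↦5, 8↦3, 9↦1, 10↦10]  zeros at y ∈ {4}
  x = 1: [0↦10, 1↦5, 2↦9, 3↦0, 4↦0, 5↦9, 6↦5, 7↦10, 8↦2, 9↦3, 10↦2]  zeros at y ∈ {3, 4}
  x = 2: [0↦4, 1↦7, 2↦6, 3↦1, 4↦3, 5↦1, 6↦6, 7↦7, 8↦4, 9↦8, 10↦8]  zeros at y ∈ ∅
  x = 3: [0↦0, 1↦0, 2↦5, 3↦4, 4↦8, 5↦6, 6↦9, 7↦6, 8↦8, 9↦4, 10↦5]  zeros at y ∈ {0, 1}
  x = 4: [0↦8, 1↦5, 2↦5, 3↦8, 4↦3, 5↦1, 6↦2, 7↦6, 8↦2, 9↦1, 10↦3]  zeros at y ∈ ∅
  x = 5: [0↦5, 1↦10, 2↦5, 3↦1, 4↦9, 5↦7, 6↦6, 7↦6, 8↦7, 9↦9, 10↦1]  zeros at y ∈ ∅
  x = 6: [0↦1, 1↦3, 2↦4, 3↦4, 4↦3, 5↦1, 6↦9, 7↦5, 8↦0, 9↦5, 10↦9]  zeros at y ∈ {8}
  x = 7: [0↦6, 1↦5, 2↦1, 3↦5, 4↦6, 5↦4, 6↦10, 7↦2, 8↦2, 9↦10, 10↦4]  zeros at y ∈ ∅
  x = 8: [0↦8, 1↦4, 2↦6, 3↦3, 4↦6, 5↦4, 6↦8, 7↦7, 8↦1, 9↦1, 10↦7]  zeros at y ∈ ∅
  x = 9: [0↦6, 1↦10, 2↦7, 3↦8, 4↦2, 5↦0, 6↦2, 7↦8, 8↦7, 9↦10, 10↦6]  zeros at y ∈ {5}
  x = 10: [0↦10, 1↦0, 2↦3, 3↦8, 4↦4, 5↦2, 6↦2, 7↦4, 8↦8, 9↦3, 10↦0]  zeros at y ∈ {1, 10}
Collecting zeros: affine points = {(0, 4), (1, 3), (1, 4), (3, 0), (3, 1), (6, 8), (9, 5), (10, 1), (10, 10)}.
Total count |C(F_11)_aff| = 9.


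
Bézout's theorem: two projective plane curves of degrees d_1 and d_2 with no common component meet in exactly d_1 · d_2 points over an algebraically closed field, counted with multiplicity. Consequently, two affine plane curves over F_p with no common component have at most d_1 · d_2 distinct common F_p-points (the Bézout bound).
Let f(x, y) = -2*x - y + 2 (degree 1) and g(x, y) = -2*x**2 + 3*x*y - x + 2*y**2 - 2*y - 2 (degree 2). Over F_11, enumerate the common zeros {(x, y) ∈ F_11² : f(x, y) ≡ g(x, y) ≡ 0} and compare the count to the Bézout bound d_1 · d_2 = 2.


Common zeros: {(5, 3)}; count = 1; Bézout bound = 2.

deg(f) = 1, deg(g) = 2, so Bézout bound = 2.
Scan x ∈ F_11. For each x, list the y ∈ F_11 with f(x, y) ≡ 0 and those with g(x, y) ≡ 0 (mod 11); the common zeros in that column are the intersection.
  x = 0: f ≡ 0 at y ∈ {2}; g ≡ 0 at y ∈ {4, 8}; common: ∅.
  x = 1: f ≡ 0 at y ∈ {0}; g ≡ 0 at y ∈ ∅; common: ∅.
  x = 2: f ≡ 0 at y ∈ {9}; g ≡ 0 at y ∈ ∅; common: ∅.
  x = 3: f ≡ 0 at y ∈ {7}; g ≡ 0 at y ∈ ∅; common: ∅.
  x = 4: f ≡ 0 at y ∈ {5}; g ≡ 0 at y ∈ ∅; common: ∅.
  x = 5: f ≡ 0 at y ∈ {3}; g ≡ 0 at y ∈ {3, 7}; common: {3}.
  x = 6: f ≡ 0 at y ∈ {1}; g ≡ 0 at y ∈ {6, 8}; common: ∅.
  x = 7: f ≡ 0 at y ∈ {10}; g ≡ 0 at y ∈ ∅; common: ∅.
  x = 8: f ≡ 0 at y ∈ {8}; g ≡ 0 at y ∈ {5, 6}; common: ∅.
  x = 9: f ≡ 0 at y ∈ {6}; g ≡ 0 at y ∈ ∅; common: ∅.
  x = 10: f ≡ 0 at y ∈ {4}; g ≡ 0 at y ∈ {3, 5}; common: ∅.
Collecting: common zeros = {(5, 3)}, so the count is 1.
Comparison with the Bézout bound: 1 ≤ 2 = deg(f)·deg(g), as expected for curves with no common component (the affine F_11-count falls short of the bound because intersections may lie at infinity, over extension fields, or carry multiplicity).


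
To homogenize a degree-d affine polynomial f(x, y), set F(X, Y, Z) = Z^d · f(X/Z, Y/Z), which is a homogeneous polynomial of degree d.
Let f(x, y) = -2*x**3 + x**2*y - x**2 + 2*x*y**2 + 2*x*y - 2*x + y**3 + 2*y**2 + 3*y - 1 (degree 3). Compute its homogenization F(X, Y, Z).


F(X, Y, Z) = -2*X**3 + X**2*Y - X**2*Z + 2*X*Y**2 + 2*X*Y*Z - 2*X*Z**2 + Y**3 + 2*Y**2*Z + 3*Y*Z**2 - Z**3

deg(f) = 3.
Substitute x = X/Z, y = Y/Z into f, then multiply by Z^3.
  monomial -2·x^3·y^0 ↦ -2·X^3·Y^0·Z^0.
  monomial 1·x^2·y^1 ↦ 1·X^2·Y^1·Z^0.
  monomial -1·x^2·y^0 ↦ -1·X^2·Y^0·Z^1.
  monomial 2·x^1·y^2 ↦ 2·X^1·Y^2·Z^0.
  monomial 2·x^1·y^1 ↦ 2·X^1·Y^1·Z^1.
  monomial -2·x^1·y^0 ↦ -2·X^1·Y^0·Z^2.
  monomial 1·x^0·y^3 ↦ 1·X^0·Y^3·Z^0.
  monomial 2·x^0·y^2 ↦ 2·X^0·Y^2·Z^1.
  monomial 3·x^0·y^1 ↦ 3·X^0·Y^1·Z^2.
  monomial -1·x^0·y^0 ↦ -1·X^0·Y^0·Z^3.
Collecting: F(X, Y, Z) = -2*X**3 + X**2*Y - X**2*Z + 2*X*Y**2 + 2*X*Y*Z - 2*X*Z**2 + Y**3 + 2*Y**2*Z + 3*Y*Z**2 - Z**3.


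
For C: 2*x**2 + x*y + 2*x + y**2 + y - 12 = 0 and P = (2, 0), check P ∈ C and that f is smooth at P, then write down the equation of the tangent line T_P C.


Tangent line at P: 10*x + 3*y - 20 = 0.

Step 1: f(2, 0) = 0, so P lies on C.
Step 2: partial derivatives
  f_x(x, y) = 4*x + y + 2, f_y(x, y) = x + 2*y + 1.
  f_x(P) = 10, f_y(P) = 3 (gradient nonzero, so P is smooth).
Step 3: tangent line at P: 10·(x − 2) + 3·(y − 0) = 0.
Expanding: 10*x + 3*y - 20 = 0.


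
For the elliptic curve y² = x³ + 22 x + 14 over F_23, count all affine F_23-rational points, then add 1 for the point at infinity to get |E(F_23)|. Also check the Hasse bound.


Affine points = {(8, 9), (8, 14), (11, 0), (13, 6), (13, 17), (15, 4), (15, 19), (16, 0), (18, 3), (18, 20), (19, 0), (20, 6), (20, 17), (21, 10), (21, 13)}; affine count = 15; |E(F_23)| = 16.

Discriminant check: Δ ∝ 4a³ + 27b² = 4·22³ + 27·14² = 4·10648 + 27·196 ≡ 21 (mod 23). Nonzero ⇒ E is nonsingular.
For each x ∈ F_23, compute rhs = x³ + 22·x + 14 mod 23, then count y ∈ F_23 with y² ≡ rhs.
  x = 0: rhs = 14, matching y values: none (0 points).
  x = 1: rhs = 14, matching y values: none (0 points).
  x = 2: rhs = 20, matching y values: none (0 points).
  x = 3: rhs = 15, matching y values: none (0 points).
  x = 4: rhs = 5, matching y values: none (0 points).
  x = 5: rhs = 19, matching y values: none (0 points).
  x = 6: rhs = 17, matching y values: none (0 points).
  x = 7: rhs = 5, matching y values: none (0 points).
  x = 8: rhs = 12, matching y values: 9, 14 (2 points).
  x = 9: rhs = 21, matching y values: none (0 points).
  x = 10: rhs = 15, matching y values: none (0 points).
  x = 11: rhs = 0, matching y values: 0 (1 points).
  x = 12: rhs = 5, matching y values: none (0 points).
  x = 13: rhs = 13, matching y values: 6, 17 (2 points).
  x = 14: rhs = 7, matching y values: none (0 points).
  x = 15: rhs = 16, matching y values: 4, 19 (2 points).
  x = 16: rhs = 0, matching y values: 0 (1 points).
  x = 17: rhs = 11, matching y values: none (0 points).
  x = 18: rhs = 9, matching y values: 3, 20 (2 points).
  x = 19: rhs = 0, matching y values: 0 (1 points).
  x = 20: rhs = 13, matching y values: 6, 17 (2 points).
  x = 21: rhs = 8, matching y values: 10, 13 (2 points).
  x = 22: rhs = 14, matching y values: none (0 points).
Total affine count: 15.
Full point count |E(F_23)| = 15 + 1 = 16.
Hasse bound: |16 − (23+1)| = |-8| = 8 ≤ 2√23 ≈ 9.5917 ✓.


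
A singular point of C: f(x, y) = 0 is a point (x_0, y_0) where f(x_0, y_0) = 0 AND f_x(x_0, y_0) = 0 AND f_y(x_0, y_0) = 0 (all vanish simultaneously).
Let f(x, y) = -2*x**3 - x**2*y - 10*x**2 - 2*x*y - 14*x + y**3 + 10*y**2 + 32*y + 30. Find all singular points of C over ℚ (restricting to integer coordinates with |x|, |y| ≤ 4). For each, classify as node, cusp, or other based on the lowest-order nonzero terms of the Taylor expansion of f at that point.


Singular points: {(-1, -3)}; classification: node.

Compute partial derivatives:
  f_x = -6*x**2 - 2*x*y - 20*x - 2*y - 14.
  f_y = -x**2 - 2*x + 3*y**2 + 20*y + 32.
Scan x_0 ∈ {−4, ..., 4}. For each x_0, f_y(x_0, y) is a polynomial in y; find its integer roots y ∈ {−4, ..., 4}, then test f_x and f at those candidates.
  x = -4: f_y(-4, y) = 3*y**2 + 20*y + 24; no integer root y with |y| ≤ 4.
  x = -3: f_y(-3, y) = 3*y**2 + 20*y + 29; no integer root y with |y| ≤ 4.
  x = -2: f_y(-2, y) = 3*y**2 + 20*y + 32; vanishes at y ∈ {-4}. (-2, -4): f_x = -6 ≠ 0.
  x = -1: f_y(-1, y) = 3*y**2 + 20*y + 33; vanishes at y ∈ {-3}. (-1, -3): f_x = 0, f = 0 — SINGULAR.
  x = 0: f_y(0, y) = 3*y**2 + 20*y + 32; vanishes at y ∈ {-4}. (0, -4): f_x = -6 ≠ 0.
  x = 1: f_y(1, y) = 3*y**2 + 20*y + 29; no integer root y with |y| ≤ 4.
  x = 2: f_y(2, y) = 3*y**2 + 20*y + 24; no integer root y with |y| ≤ 4.
  x = 3: f_y(3, y) = 3*y**2 + 20*y + 17; vanishes at y ∈ {-1}. (3, -1): f_x = -120 ≠ 0.
  x = 4: f_y(4, y) = 3*y**2 + 20*y + 8; no integer root y with |y| ≤ 4.
Only singular point on the grid: (-1, -3).
Classify: substitute x = -1 + u, y = -3 + v and expand: f = -2*u**3 - u**2*v - u**2 + v**3 + v**2.
No constant or linear terms (consistent with a singular point). Quadratic part: -u**2 + v**2. Cubic part: -2*u**3 - u**2*v + v**3.
The quadratic part v**2 - u**2 = (v − u)(v + u) splits into two distinct linear factors, so there are two distinct tangent lines y − -3 = ±(x − -1) — this is a node (ordinary double point).
Classification: node.


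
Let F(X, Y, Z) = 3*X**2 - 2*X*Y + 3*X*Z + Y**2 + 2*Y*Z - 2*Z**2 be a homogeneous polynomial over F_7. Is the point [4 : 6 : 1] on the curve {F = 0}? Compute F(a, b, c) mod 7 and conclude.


F(4,6,1) ≡ 2 (mod 7); P is NOT on the curve.

Evaluate F(4, 6, 1) term-by-term (mod 7).
  3*X**2 ↦ 3·16·1·1 = 48
  -2*X*Y ↦ -2·4·6·1 = -48
  3*X*Z ↦ 3·4·1·1 = 12
  Y**2 ↦ 1·1·36·1 = 36
  2*Y*Z ↦ 2·1·6·1 = 12
  -2*Z**2 ↦ -2·1·1·1 = -2
Sum: F(4, 6, 1) = (48) + (-48) + (12) + (36) + (12) + (-2) = 58.
Reducing mod 7: 58 ≡ 2 (mod 7).
Since F(a, b, c) ≡ 2 ≠ 0 (mod 7), P does NOT lie on the curve.


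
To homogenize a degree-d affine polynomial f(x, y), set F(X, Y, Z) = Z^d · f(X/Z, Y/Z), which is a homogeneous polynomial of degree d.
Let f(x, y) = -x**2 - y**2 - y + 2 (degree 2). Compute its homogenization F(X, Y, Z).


F(X, Y, Z) = -X**2 - Y**2 - Y*Z + 2*Z**2

deg(f) = 2.
Substitute x = X/Z, y = Y/Z into f, then multiply by Z^2.
  monomial -1·x^2·y^0 ↦ -1·X^2·Y^0·Z^0.
  monomial -1·x^0·y^2 ↦ -1·X^0·Y^2·Z^0.
  monomial -1·x^0·y^1 ↦ -1·X^0·Y^1·Z^1.
  monomial 2·x^0·y^0 ↦ 2·X^0·Y^0·Z^2.
Collecting: F(X, Y, Z) = -X**2 - Y**2 - Y*Z + 2*Z**2.


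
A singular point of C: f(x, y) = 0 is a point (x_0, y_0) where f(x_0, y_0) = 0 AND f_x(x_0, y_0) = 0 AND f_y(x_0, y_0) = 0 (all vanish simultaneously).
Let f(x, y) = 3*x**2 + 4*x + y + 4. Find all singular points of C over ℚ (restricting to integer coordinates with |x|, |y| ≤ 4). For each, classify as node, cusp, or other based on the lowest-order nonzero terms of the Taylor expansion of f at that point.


No singular points in the scanned grid; C is smooth there.

Compute partial derivatives:
  f_x = 6*x + 4.
  f_y = 1.
f_y = 1 is a nonzero constant, so f_y never vanishes: no point (x, y) can satisfy f = f_x = f_y = 0. In particular no (x, y) ∈ {−4, ..., 4}² is singular; the curve is smooth.


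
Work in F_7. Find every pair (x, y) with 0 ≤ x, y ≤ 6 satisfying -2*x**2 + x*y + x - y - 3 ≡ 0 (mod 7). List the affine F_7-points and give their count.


Affine F_7-points: {(0, 4), (2, 2), (3, 2), (4, 1), (5, 5), (6, 4)}; count = 6.

For each of the 49 pairs (x, y) ∈ F_7², evaluate f(x, y) mod 7. Record the zeros.
  x = 0: [0↦4, 1↦3, 2↦2, 3↦1, 4↦0, 5↦6, 6↦5]  zeros at y ∈ {4}
  x = 1: [0↦3, 1↦3, 2↦3, 3↦3, 4↦3, 5↦3, 6↦3]  zeros at y ∈ ∅
  x = 2: [0↦5, 1↦6, 2↦0, 3↦1, 4↦2, 5↦3, 6↦4]  zeros at y ∈ {2}
  x = 3: [0↦3, 1↦5, 2↦0, 3↦2, 4↦4, 5↦6, 6↦1]  zeros at y ∈ {2}
  x = 4: [0↦4, 1↦0, 2↦3, 3↦6, 4↦2, 5↦5, 6↦1]  zeros at y ∈ {1}
  x = 5: [0↦1, 1↦5, 2↦2, 3↦6, 4↦3, 5↦0, 6↦4]  zeros at y ∈ {5}
  x = 6: [0↦1, 1↦6, 2↦4, 3↦2, 4↦0, 5↦5, 6↦3]  zeros at y ∈ {4}
Collecting zeros: affine points = {(0, 4), (2, 2), (3, 2), (4, 1), (5, 5), (6, 4)}.
Total count |C(F_7)_aff| = 6.


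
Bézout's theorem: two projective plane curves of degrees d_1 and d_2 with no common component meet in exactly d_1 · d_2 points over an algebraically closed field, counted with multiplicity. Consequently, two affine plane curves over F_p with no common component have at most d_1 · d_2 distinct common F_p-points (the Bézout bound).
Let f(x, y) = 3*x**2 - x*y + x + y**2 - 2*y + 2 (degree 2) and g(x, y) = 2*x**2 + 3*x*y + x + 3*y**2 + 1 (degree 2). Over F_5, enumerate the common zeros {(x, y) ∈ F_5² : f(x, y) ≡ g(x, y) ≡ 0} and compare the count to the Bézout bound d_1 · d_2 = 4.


Common zeros: {(4, 3)}; count = 1; Bézout bound = 4.

deg(f) = 2, deg(g) = 2, so Bézout bound = 4.
Scan x ∈ F_5. For each x, list the y ∈ F_5 with f(x, y) ≡ 0 and those with g(x, y) ≡ 0 (mod 5); the common zeros in that column are the intersection.
  x = 0: f ≡ 0 at y ∈ {3, 4}; g ≡ 0 at y ∈ ∅; common: ∅.
  x = 1: f ≡ 0 at y ∈ {4}; g ≡ 0 at y ∈ {1, 3}; common: ∅.
  x = 2: f ≡ 0 at y ∈ ∅; g ≡ 0 at y ∈ {1, 2}; common: ∅.
  x = 3: f ≡ 0 at y ∈ ∅; g ≡ 0 at y ∈ ∅; common: ∅.
  x = 4: f ≡ 0 at y ∈ {3}; g ≡ 0 at y ∈ {3}; common: {3}.
Collecting: common zeros = {(4, 3)}, so the count is 1.
Comparison with the Bézout bound: 1 ≤ 4 = deg(f)·deg(g), as expected for curves with no common component (the affine F_5-count falls short of the bound because intersections may lie at infinity, over extension fields, or carry multiplicity).


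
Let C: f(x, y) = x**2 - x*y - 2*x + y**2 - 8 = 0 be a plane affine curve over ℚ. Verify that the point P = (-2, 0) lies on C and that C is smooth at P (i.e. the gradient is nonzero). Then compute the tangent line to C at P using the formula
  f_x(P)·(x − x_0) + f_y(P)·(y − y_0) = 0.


Tangent line at P: -6*x + 2*y - 12 = 0.

Step 1: f(-2, 0) = 0, so P lies on C.
Step 2: partial derivatives
  f_x(x, y) = 2*x - y - 2, f_y(x, y) = -x + 2*y.
  f_x(P) = -6, f_y(P) = 2 (gradient nonzero, so P is smooth).
Step 3: tangent line at P: -6·(x − -2) + 2·(y − 0) = 0.
Expanding: -6*x + 2*y - 12 = 0.


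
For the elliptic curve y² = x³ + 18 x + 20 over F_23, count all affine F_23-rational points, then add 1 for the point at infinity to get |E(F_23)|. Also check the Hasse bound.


Affine points = {(1, 4), (1, 19), (2, 8), (2, 15), (3, 3), (3, 20), (4, 8), (4, 15), (7, 11), (7, 12), (8, 3), (8, 20), (10, 2), (10, 21), (11, 10), (11, 13), (12, 3), (12, 20), (13, 6), (13, 17), (14, 7), (14, 16), (15, 10), (15, 13), (17, 8), (17, 15), (18, 9), (18, 14), (20, 10), (20, 13), (22, 1), (22, 22)}; affine count = 32; |E(F_23)| = 33.

Discriminant check: Δ ∝ 4a³ + 27b² = 4·18³ + 27·20² = 4·5832 + 27·400 ≡ 19 (mod 23). Nonzero ⇒ E is nonsingular.
For each x ∈ F_23, compute rhs = x³ + 18·x + 20 mod 23, then count y ∈ F_23 with y² ≡ rhs.
  x = 0: rhs = 20, matching y values: none (0 points).
  x = 1: rhs = 16, matching y values: 4, 19 (2 points).
  x = 2: rhs = 18, matching y values: 8, 15 (2 points).
  x = 3: rhs = 9, matching y values: 3, 20 (2 points).
  x = 4: rhs = 18, matching y values: 8, 15 (2 points).
  x = 5: rhs = 5, matching y values: none (0 points).
  x = 6: rhs = 22, matching y values: none (0 points).
  x = 7: rhs = 6, matching y values: 11, 12 (2 points).
  x = 8: rhs = 9, matching y values: 3, 20 (2 points).
  x = 9: rhs = 14, matching y values: none (0 points).
  x = 10: rhs = 4, matching y values: 2, 21 (2 points).
  x = 11: rhs = 8, matching y values: 10, 13 (2 points).
  x = 12: rhs = 9, matching y values: 3, 20 (2 points).
  x = 13: rhs = 13, matching y values: 6, 17 (2 points).
  x = 14: rhs = 3, matching y values: 7, 16 (2 points).
  x = 15: rhs = 8, matching y values: 10, 13 (2 points).
  x = 16: rhs = 11, matching y values: none (0 points).
  x = 17: rhs = 18, matching y values: 8, 15 (2 points).
  x = 18: rhs = 12, matching y values: 9, 14 (2 points).
  x = 19: rhs = 22, matching y values: none (0 points).
  x = 20: rhs = 8, matching y values: 10, 13 (2 points).
  x = 21: rhs = 22, matching y values: none (0 points).
  x = 22: rhs = 1, matching y values: 1, 22 (2 points).
Total affine count: 32.
Full point count |E(F_23)| = 32 + 1 = 33.
Hasse bound: |33 − (23+1)| = |9| = 9 ≤ 2√23 ≈ 9.5917 ✓.


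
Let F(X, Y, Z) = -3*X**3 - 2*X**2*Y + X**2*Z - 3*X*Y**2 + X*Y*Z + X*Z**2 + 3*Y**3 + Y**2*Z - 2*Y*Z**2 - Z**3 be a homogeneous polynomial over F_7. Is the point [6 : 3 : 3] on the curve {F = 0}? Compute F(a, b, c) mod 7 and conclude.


F(6,3,3) ≡ 1 (mod 7); P is NOT on the curve.

Evaluate F(6, 3, 3) term-by-term (mod 7).
  -3*X**3 ↦ -3·216·1·1 = -648
  -2*X**2*Y ↦ -2·36·3·1 = -216
  X**2*Z ↦ 1·36·1·3 = 108
  -3*X*Y**2 ↦ -3·6·9·1 = -162
  X*Y*Z ↦ 1·6·3·3 = 54
  X*Z**2 ↦ 1·6·1·9 = 54
  3*Y**3 ↦ 3·1·27·1 = 81
  Y**2*Z ↦ 1·1·9·3 = 27
  -2*Y*Z**2 ↦ -2·1·3·9 = -54
  -Z**3 ↦ -1·1·1·27 = -27
Sum: F(6, 3, 3) = (-648) + (-216) + (108) + (-162) + (54) + (54) + (81) + (27) + (-54) + (-27) = -783.
Reducing mod 7: -783 ≡ 1 (mod 7).
Since F(a, b, c) ≡ 1 ≠ 0 (mod 7), P does NOT lie on the curve.


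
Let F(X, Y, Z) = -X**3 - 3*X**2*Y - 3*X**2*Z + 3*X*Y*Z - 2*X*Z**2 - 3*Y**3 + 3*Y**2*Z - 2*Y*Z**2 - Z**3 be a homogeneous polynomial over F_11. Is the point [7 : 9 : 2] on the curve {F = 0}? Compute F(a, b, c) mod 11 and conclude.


F(7,9,2) ≡ 2 (mod 11); P is NOT on the curve.

Evaluate F(7, 9, 2) term-by-term (mod 11).
  -X**3 ↦ -1·343·1·1 = -343
  -3*X**2*Y ↦ -3·49·9·1 = -1323
  -3*X**2*Z ↦ -3·49·1·2 = -294
  3*X*Y*Z ↦ 3·7·9·2 = 378
  -2*X*Z**2 ↦ -2·7·1·4 = -56
  -3*Y**3 ↦ -3·1·729·1 = -2187
  3*Y**2*Z ↦ 3·1·81·2 = 486
  -2*Y*Z**2 ↦ -2·1·9·4 = -72
  -Z**3 ↦ -1·1·1·8 = -8
Sum: F(7, 9, 2) = (-343) + (-1323) + (-294) + (378) + (-56) + (-2187) + (486) + (-72) + (-8) = -3419.
Reducing mod 11: -3419 ≡ 2 (mod 11).
Since F(a, b, c) ≡ 2 ≠ 0 (mod 11), P does NOT lie on the curve.


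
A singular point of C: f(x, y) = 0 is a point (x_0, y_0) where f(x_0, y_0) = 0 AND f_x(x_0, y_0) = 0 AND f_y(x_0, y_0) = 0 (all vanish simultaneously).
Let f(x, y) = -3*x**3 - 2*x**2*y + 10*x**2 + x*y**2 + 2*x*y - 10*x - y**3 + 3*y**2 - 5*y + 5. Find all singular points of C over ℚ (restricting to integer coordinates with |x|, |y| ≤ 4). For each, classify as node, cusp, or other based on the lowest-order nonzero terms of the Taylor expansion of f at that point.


Singular points: {(1, 1)}; classification: node.

Compute partial derivatives:
  f_x = -9*x**2 - 4*x*y + 20*x + y**2 + 2*y - 10.
  f_y = -2*x**2 + 2*x*y + 2*x - 3*y**2 + 6*y - 5.
Scan x_0 ∈ {−4, ..., 4}. For each x_0, f_y(x_0, y) is a polynomial in y; find its integer roots y ∈ {−4, ..., 4}, then test f_x and f at those candidates.
  x = -4: f_y(-4, y) = -3*y**2 - 2*y - 45; no integer root y with |y| ≤ 4.
  x = -3: f_y(-3, y) = -3*y**2 - 29; no integer root y with |y| ≤ 4.
  x = -2: f_y(-2, y) = -3*y**2 + 2*y - 17; no integer root y with |y| ≤ 4.
  x = -1: f_y(-1, y) = -3*y**2 + 4*y - 9; no integer root y with |y| ≤ 4.
  x = 0: f_y(0, y) = -3*y**2 + 6*y - 5; no integer root y with |y| ≤ 4.
  x = 1: f_y(1, y) = -3*y**2 + 8*y - 5; vanishes at y ∈ {1}. (1, 1): f_x = 0, f = 0 — SINGULAR.
  x = 2: f_y(2, y) = -3*y**2 + 10*y - 9; no integer root y with |y| ≤ 4.
  x = 3: f_y(3, y) = -3*y**2 + 12*y - 17; no integer root y with |y| ≤ 4.
  x = 4: f_y(4, y) = -3*y**2 + 14*y - 29; no integer root y with |y| ≤ 4.
Only singular point on the grid: (1, 1).
Classify: substitute x = 1 + u, y = 1 + v and expand: f = -3*u**3 - 2*u**2*v - u**2 + u*v**2 - v**3 + v**2.
No constant or linear terms (consistent with a singular point). Quadratic part: -u**2 + v**2. Cubic part: -3*u**3 - 2*u**2*v + u*v**2 - v**3.
The quadratic part v**2 - u**2 = (v − u)(v + u) splits into two distinct linear factors, so there are two distinct tangent lines y − 1 = ±(x − 1) — this is a node (ordinary double point).
Classification: node.


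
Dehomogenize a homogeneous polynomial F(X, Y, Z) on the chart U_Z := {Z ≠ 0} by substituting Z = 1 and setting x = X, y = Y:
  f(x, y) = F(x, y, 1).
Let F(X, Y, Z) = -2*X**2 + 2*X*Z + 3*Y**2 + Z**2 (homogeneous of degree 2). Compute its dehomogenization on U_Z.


f(x, y) = -2*x**2 + 2*x + 3*y**2 + 1

On U_Z we set Z = 1. Each monomial c·X^i·Y^j·Z^k in F becomes c·x^i·y^j·1^k = c·x^i·y^j.
Substituting Z = 1: F(X, Y, 1) = -2*x**2 + 2*x + 3*y**2 + 1.
Note: deg(f) ≤ deg(F) = 2; strict inequality happens when F is divisible by Z (lost terms).


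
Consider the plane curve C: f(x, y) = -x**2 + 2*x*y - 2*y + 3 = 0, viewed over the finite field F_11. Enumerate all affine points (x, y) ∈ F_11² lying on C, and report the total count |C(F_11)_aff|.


Affine F_11-points: {(0, 7), (2, 6), (3, 7), (4, 4), (5, 0), (6, 0), (7, 2), (8, 2), (9, 9), (10, 6)}; count = 10.

For each of the 121 pairs (x, y) ∈ F_11², evaluate f(x, y) mod 11. Record the zeros.
  x = 0: [0↦3, 1↦1, 2↦10, 3↦8, 4↦6, 5↦4, 6↦2, 7↦0, 8↦9, 9↦7, 10↦5]  zeros at y ∈ {7}
  x = 1: [0↦2, 1↦2, 2↦2, 3↦2, 4↦2, 5↦2, 6↦2, 7↦2, 8↦2, 9↦2, 10↦2]  zeros at y ∈ ∅
  x = 2: [0↦10, 1↦1, 2↦3, 3↦5, 4↦7, 5↦9, 6↦0, 7↦2, 8↦4, 9↦6, 10↦8]  zeros at y ∈ {6}
  x = 3: [0↦5, 1↦9, 2↦2, 3↦6, 4↦10, 5↦3, 6↦7, 7↦0, 8↦4, 9↦8, 10↦1]  zeros at y ∈ {7}
  x = 4: [0↦9, 1↦4, 2↦10, 3↦5, 4↦0, 5↦6, 6↦1, 7↦7, 8↦2, 9↦8, 10↦3]  zeros at y ∈ {4}
  x = 5: [0↦0, 1↦8, 2↦5, 3↦2, 4↦10, 5↦7, 6↦4, 7↦1, 8↦9, 9↦6, 10↦3]  zeros at y ∈ {0}
  x = 6: [0↦0, 1↦10, 2↦9, 3↦8, 4↦7, 5↦6, 6↦5, 7↦4, 8↦3, 9↦2, 10↦1]  zeros at y ∈ {0}
  x = 7: [0↦9, 1↦10, 2↦0, 3↦1, 4↦2, 5↦3, 6↦4, 7↦5, 8↦6, 9↦7, 10↦8]  zeros at y ∈ {2}
  x = 8: [0↦5, 1↦8, 2↦0, 3↦3, 4↦6, 5↦9, 6↦1, 7↦4, 8↦7, 9↦10, 10↦2]  zeros at y ∈ {2}
  x = 9: [0↦10, 1↦4, 2↦9, 3↦3, 4↦8, 5↦2, 6↦7, 7↦1, 8↦6, 9↦0, 10↦5]  zeros at y ∈ {9}
  x = 10: [0↦2, 1↦9, 2↦5, 3↦1, 4↦8, 5↦4, 6↦0, 7↦7, 8↦3, 9↦10, 10↦6]  zeros at y ∈ {6}
Collecting zeros: affine points = {(0, 7), (2, 6), (3, 7), (4, 4), (5, 0), (6, 0), (7, 2), (8, 2), (9, 9), (10, 6)}.
Total count |C(F_11)_aff| = 10.


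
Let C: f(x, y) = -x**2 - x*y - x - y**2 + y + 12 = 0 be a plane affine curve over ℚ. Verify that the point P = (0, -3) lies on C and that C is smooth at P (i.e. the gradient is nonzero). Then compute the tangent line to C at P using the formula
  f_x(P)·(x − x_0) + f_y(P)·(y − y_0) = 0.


Tangent line at P: 2*x + 7*y + 21 = 0.

Step 1: f(0, -3) = 0, so P lies on C.
Step 2: partial derivatives
  f_x(x, y) = -2*x - y - 1, f_y(x, y) = -x - 2*y + 1.
  f_x(P) = 2, f_y(P) = 7 (gradient nonzero, so P is smooth).
Step 3: tangent line at P: 2·(x − 0) + 7·(y − -3) = 0.
Expanding: 2*x + 7*y + 21 = 0.


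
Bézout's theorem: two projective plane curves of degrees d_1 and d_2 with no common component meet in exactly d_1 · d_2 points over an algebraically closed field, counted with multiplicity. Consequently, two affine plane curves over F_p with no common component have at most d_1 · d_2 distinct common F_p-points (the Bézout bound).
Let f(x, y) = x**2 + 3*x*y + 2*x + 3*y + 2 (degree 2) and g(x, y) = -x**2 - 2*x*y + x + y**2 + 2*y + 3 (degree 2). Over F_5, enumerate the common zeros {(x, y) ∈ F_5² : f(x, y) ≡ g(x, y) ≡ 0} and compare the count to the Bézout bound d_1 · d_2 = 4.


Common zeros: ∅; count = 0; Bézout bound = 4.

deg(f) = 2, deg(g) = 2, so Bézout bound = 4.
Scan x ∈ F_5. For each x, list the y ∈ F_5 with f(x, y) ≡ 0 and those with g(x, y) ≡ 0 (mod 5); the common zeros in that column are the intersection.
  x = 0: f ≡ 0 at y ∈ {1}; g ≡ 0 at y ∈ ∅; common: ∅.
  x = 1: f ≡ 0 at y ∈ {0}; g ≡ 0 at y ∈ ∅; common: ∅.
  x = 2: f ≡ 0 at y ∈ {0}; g ≡ 0 at y ∈ {1}; common: ∅.
  x = 3: f ≡ 0 at y ∈ {4}; g ≡ 0 at y ∈ ∅; common: ∅.
  x = 4: f ≡ 0 at y ∈ ∅; g ≡ 0 at y ∈ ∅; common: ∅.
Collecting: common zeros = ∅, so the count is 0.
Comparison with the Bézout bound: 0 ≤ 4 = deg(f)·deg(g), as expected for curves with no common component (the affine F_5-count falls short of the bound because intersections may lie at infinity, over extension fields, or carry multiplicity).


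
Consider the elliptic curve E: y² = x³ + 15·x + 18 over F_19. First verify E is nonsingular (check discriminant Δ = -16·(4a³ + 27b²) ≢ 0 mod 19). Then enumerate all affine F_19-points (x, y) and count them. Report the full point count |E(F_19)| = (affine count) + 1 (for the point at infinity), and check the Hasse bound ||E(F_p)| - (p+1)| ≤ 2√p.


Affine points = {(4, 3), (4, 16), (5, 3), (5, 16), (6, 1), (6, 18), (8, 2), (8, 17), (10, 3), (10, 16), (12, 8), (12, 11), (13, 4), (13, 15)}; affine count = 14; |E(F_19)| = 15.

Discriminant check: Δ ∝ 4a³ + 27b² = 4·15³ + 27·18² = 4·3375 + 27·324 ≡ 18 (mod 19). Nonzero ⇒ E is nonsingular.
For each x ∈ F_19, compute rhs = x³ + 15·x + 18 mod 19, then count y ∈ F_19 with y² ≡ rhs.
  x = 0: rhs = 18, matching y values: none (0 points).
  x = 1: rhs = 15, matching y values: none (0 points).
  x = 2: rhs = 18, matching y values: none (0 points).
  x = 3: rhs = 14, matching y values: none (0 points).
  x = 4: rhs = 9, matching y values: 3, 16 (2 points).
  x = 5: rhs = 9, matching y values: 3, 16 (2 points).
  x = 6: rhs = 1, matching y values: 1, 18 (2 points).
  x = 7: rhs = 10, matching y values: none (0 points).
  x = 8: rhs = 4, matching y values: 2, 17 (2 points).
  x = 9: rhs = 8, matching y values: none (0 points).
  x = 10: rhs = 9, matching y values: 3, 16 (2 points).
  x = 11: rhs = 13, matching y values: none (0 points).
  x = 12: rhs = 7, matching y values: 8, 11 (2 points).
  x = 13: rhs = 16, matching y values: 4, 15 (2 points).
  x = 14: rhs = 8, matching y values: none (0 points).
  x = 15: rhs = 8, matching y values: none (0 points).
  x = 16: rhs = 3, matching y values: none (0 points).
  x = 17: rhs = 18, matching y values: none (0 points).
  x = 18: rhs = 2, matching y values: none (0 points).
Total affine count: 14.
Full point count |E(F_19)| = 14 + 1 = 15.
Hasse bound: |15 − (19+1)| = |-5| = 5 ≤ 2√19 ≈ 8.7178 ✓.


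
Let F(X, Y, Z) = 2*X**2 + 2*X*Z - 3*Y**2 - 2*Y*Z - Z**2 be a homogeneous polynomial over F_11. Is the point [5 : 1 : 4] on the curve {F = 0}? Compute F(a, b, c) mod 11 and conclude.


F(5,1,4) ≡ 8 (mod 11); P is NOT on the curve.

Evaluate F(5, 1, 4) term-by-term (mod 11).
  2*X**2 ↦ 2·25·1·1 = 50
  2*X*Z ↦ 2·5·1·4 = 40
  -3*Y**2 ↦ -3·1·1·1 = -3
  -2*Y*Z ↦ -2·1·1·4 = -8
  -Z**2 ↦ -1·1·1·16 = -16
Sum: F(5, 1, 4) = (50) + (40) + (-3) + (-8) + (-16) = 63.
Reducing mod 11: 63 ≡ 8 (mod 11).
Since F(a, b, c) ≡ 8 ≠ 0 (mod 11), P does NOT lie on the curve.


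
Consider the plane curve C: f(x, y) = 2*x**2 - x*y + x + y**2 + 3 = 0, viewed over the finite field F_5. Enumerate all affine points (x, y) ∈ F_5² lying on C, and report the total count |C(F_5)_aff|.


Affine F_5-points: {(4, 2)}; count = 1.

For each of the 25 pairs (x, y) ∈ F_5², evaluate f(x, y) mod 5. Record the zeros.
  x = 0: [0↦3, 1↦4, 2↦2, 3↦2, 4↦4]  zeros at y ∈ ∅
  x = 1: [0↦1, 1↦1, 2↦3, 3↦2, 4↦3]  zeros at y ∈ ∅
  x = 2: [0↦3, 1↦2, 2↦3, 3↦1, 4↦1]  zeros at y ∈ ∅
  x = 3: [0↦4, 1↦2, 2↦2, 3↦4, 4↦3]  zeros at y ∈ ∅
  x = 4: [0↦4, 1↦1, 2↦0, 3↦1, 4↦4]  zeros at y ∈ {2}
Collecting zeros: affine points = {(4, 2)}.
Total count |C(F_5)_aff| = 1.


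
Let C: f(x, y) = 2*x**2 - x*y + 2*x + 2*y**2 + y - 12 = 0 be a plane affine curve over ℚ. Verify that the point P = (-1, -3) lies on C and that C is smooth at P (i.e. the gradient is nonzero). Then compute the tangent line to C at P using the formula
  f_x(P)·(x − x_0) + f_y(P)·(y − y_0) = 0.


Tangent line at P: x - 10*y - 29 = 0.

Step 1: f(-1, -3) = 0, so P lies on C.
Step 2: partial derivatives
  f_x(x, y) = 4*x - y + 2, f_y(x, y) = -x + 4*y + 1.
  f_x(P) = 1, f_y(P) = -10 (gradient nonzero, so P is smooth).
Step 3: tangent line at P: 1·(x − -1) + -10·(y − -3) = 0.
Expanding: x - 10*y - 29 = 0.


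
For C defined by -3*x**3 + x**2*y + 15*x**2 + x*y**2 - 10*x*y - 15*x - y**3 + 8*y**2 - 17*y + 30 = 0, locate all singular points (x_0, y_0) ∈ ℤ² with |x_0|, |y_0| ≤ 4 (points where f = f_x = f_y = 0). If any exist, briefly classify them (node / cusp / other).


Singular points: {(2, 3)}; classification: cusp.

Compute partial derivatives:
  f_x = -9*x**2 + 2*x*y + 30*x + y**2 - 10*y - 15.
  f_y = x**2 + 2*x*y - 10*x - 3*y**2 + 16*y - 17.
Scan x_0 ∈ {−4, ..., 4}. For each x_0, f_y(x_0, y) is a polynomial in y; find its integer roots y ∈ {−4, ..., 4}, then test f_x and f at those candidates.
  x = -4: f_y(-4, y) = -3*y**2 + 8*y + 39; no integer root y with |y| ≤ 4.
  x = -3: f_y(-3, y) = -3*y**2 + 10*y + 22; no integer root y with |y| ≤ 4.
  x = -2: f_y(-2, y) = -3*y**2 + 12*y + 7; no integer root y with |y| ≤ 4.
  x = -1: f_y(-1, y) = -3*y**2 + 14*y - 6; no integer root y with |y| ≤ 4.
  x = 0: f_y(0, y) = -3*y**2 + 16*y - 17; no integer root y with |y| ≤ 4.
  x = 1: f_y(1, y) = -3*y**2 + 18*y - 26; no integer root y with |y| ≤ 4.
  x = 2: f_y(2, y) = -3*y**2 + 20*y - 33; vanishes at y ∈ {3}. (2, 3): f_x = 0, f = 0 — SINGULAR.
  x = 3: f_y(3, y) = -3*y**2 + 22*y - 38; no integer root y with |y| ≤ 4.
  x = 4: f_y(4, y) = -3*y**2 + 24*y - 41; no integer root y with |y| ≤ 4.
Only singular point on the grid: (2, 3).
Classify: substitute x = 2 + u, y = 3 + v and expand: f = -3*u**3 + u**2*v + u*v**2 - v**3 + v**2.
No constant or linear terms (consistent with a singular point). Quadratic part: v**2. Cubic part: -3*u**3 + u**2*v + u*v**2 - v**3.
The quadratic part v**2 is a perfect square, so there is a single (double) tangent line v = 0, i.e. y = 3. Restricting the cubic part to that line (v = 0) leaves -3*u**3 ≠ 0, so f is not divisible by v and the branch is v² ≈ 3*u**3 to lowest order — this is a cusp.
Classification: cusp.


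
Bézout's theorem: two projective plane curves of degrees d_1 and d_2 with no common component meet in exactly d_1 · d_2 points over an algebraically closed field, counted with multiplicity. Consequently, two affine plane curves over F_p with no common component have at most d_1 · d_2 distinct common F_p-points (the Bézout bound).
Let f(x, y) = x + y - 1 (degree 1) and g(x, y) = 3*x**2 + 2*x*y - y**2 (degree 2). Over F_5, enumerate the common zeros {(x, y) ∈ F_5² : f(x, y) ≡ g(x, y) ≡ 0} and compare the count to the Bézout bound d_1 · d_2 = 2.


Common zeros: {(4, 2)}; count = 1; Bézout bound = 2.

deg(f) = 1, deg(g) = 2, so Bézout bound = 2.
Scan x ∈ F_5. For each x, list the y ∈ F_5 with f(x, y) ≡ 0 and those with g(x, y) ≡ 0 (mod 5); the common zeros in that column are the intersection.
  x = 0: f ≡ 0 at y ∈ {1}; g ≡ 0 at y ∈ {0}; common: ∅.
  x = 1: f ≡ 0 at y ∈ {0}; g ≡ 0 at y ∈ {3, 4}; common: ∅.
  x = 2: f ≡ 0 at y ∈ {4}; g ≡ 0 at y ∈ {1, 3}; common: ∅.
  x = 3: f ≡ 0 at y ∈ {3}; g ≡ 0 at y ∈ {2, 4}; common: ∅.
  x = 4: f ≡ 0 at y ∈ {2}; g ≡ 0 at y ∈ {1, 2}; common: {2}.
Collecting: common zeros = {(4, 2)}, so the count is 1.
Comparison with the Bézout bound: 1 ≤ 2 = deg(f)·deg(g), as expected for curves with no common component (the affine F_5-count falls short of the bound because intersections may lie at infinity, over extension fields, or carry multiplicity).


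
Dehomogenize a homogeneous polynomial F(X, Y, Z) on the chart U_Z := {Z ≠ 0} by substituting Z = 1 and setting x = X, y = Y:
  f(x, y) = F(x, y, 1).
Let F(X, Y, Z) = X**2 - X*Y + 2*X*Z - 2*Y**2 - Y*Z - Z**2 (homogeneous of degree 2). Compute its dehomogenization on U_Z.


f(x, y) = x**2 - x*y + 2*x - 2*y**2 - y - 1

On U_Z we set Z = 1. Each monomial c·X^i·Y^j·Z^k in F becomes c·x^i·y^j·1^k = c·x^i·y^j.
Substituting Z = 1: F(X, Y, 1) = x**2 - x*y + 2*x - 2*y**2 - y - 1.
Note: deg(f) ≤ deg(F) = 2; strict inequality happens when F is divisible by Z (lost terms).


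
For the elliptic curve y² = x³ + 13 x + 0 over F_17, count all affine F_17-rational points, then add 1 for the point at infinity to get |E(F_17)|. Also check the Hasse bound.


Affine points = {(0, 0), (2, 0), (3, 7), (3, 10), (7, 3), (7, 14), (8, 2), (8, 15), (9, 8), (9, 9), (10, 5), (10, 12), (14, 6), (14, 11), (15, 0)}; affine count = 15; |E(F_17)| = 16.

Discriminant check: Δ ∝ 4a³ + 27b² = 4·13³ + 27·0² = 4·2197 + 27·0 ≡ 16 (mod 17). Nonzero ⇒ E is nonsingular.
For each x ∈ F_17, compute rhs = x³ + 13·x + 0 mod 17, then count y ∈ F_17 with y² ≡ rhs.
  x = 0: rhs = 0, matching y values: 0 (1 points).
  x = 1: rhs = 14, matching y values: none (0 points).
  x = 2: rhs = 0, matching y values: 0 (1 points).
  x = 3: rhs = 15, matching y values: 7, 10 (2 points).
  x = 4: rhs = 14, matching y values: none (0 points).
  x = 5: rhs = 3, matching y values: none (0 points).
  x = 6: rhs = 5, matching y values: none (0 points).
  x = 7: rhs = 9, matching y values: 3, 14 (2 points).
  x = 8: rhs = 4, matching y values: 2, 15 (2 points).
  x = 9: rhs = 13, matching y values: 8, 9 (2 points).
  x = 10: rhs = 8, matching y values: 5, 12 (2 points).
  x = 11: rhs = 12, matching y values: none (0 points).
  x = 12: rhs = 14, matching y values: none (0 points).
  x = 13: rhs = 3, matching y values: none (0 points).
  x = 14: rhs = 2, matching y values: 6, 11 (2 points).
  x = 15: rhs = 0, matching y values: 0 (1 points).
  x = 16: rhs = 3, matching y values: none (0 points).
Total affine count: 15.
Full point count |E(F_17)| = 15 + 1 = 16.
Hasse bound: |16 − (17+1)| = |-2| = 2 ≤ 2√17 ≈ 8.2462 ✓.
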